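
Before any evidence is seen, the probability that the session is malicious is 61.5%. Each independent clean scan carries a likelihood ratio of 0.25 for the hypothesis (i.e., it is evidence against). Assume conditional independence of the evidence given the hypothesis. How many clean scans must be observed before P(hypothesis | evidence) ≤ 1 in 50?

Prior odds: 0.615 ÷ 0.385 = 123/77.
Likelihood ratio per clean scan = 0.25.
Target odds: 0.02 ÷ 0.98 = 1/49.
Require 0.25ⁿ ≤ 1/49 ÷ (123/77) = 11/861.
0.25³ = 0.015625 is still above 11/861 but 0.25⁴ = 0.00390625 is at or below it, so n = 4.

4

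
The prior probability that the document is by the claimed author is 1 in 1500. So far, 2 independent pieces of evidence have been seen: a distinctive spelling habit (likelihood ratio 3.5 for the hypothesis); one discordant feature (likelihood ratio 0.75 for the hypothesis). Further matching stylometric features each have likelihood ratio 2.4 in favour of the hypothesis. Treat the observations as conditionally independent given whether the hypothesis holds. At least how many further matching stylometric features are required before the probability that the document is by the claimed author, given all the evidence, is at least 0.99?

Prior odds = (1/1500)/(1499/1500) = 1/1499.
Combined Bayes factor of the evidence already in hand = 3.5 × 0.75 = 2.625.
Odds after that evidence = (1/1499) × 2.625 = 21/11992.
Target odds = 0.99/0.01 = 99.
Need 2.4ⁿ ≥ 99 ÷ (21/11992) = 395736/7.
2.4¹² ≈36520.3 falls short of 395736/7 but 2.4¹³ ≈87648.8 reaches it, so n = 13.

13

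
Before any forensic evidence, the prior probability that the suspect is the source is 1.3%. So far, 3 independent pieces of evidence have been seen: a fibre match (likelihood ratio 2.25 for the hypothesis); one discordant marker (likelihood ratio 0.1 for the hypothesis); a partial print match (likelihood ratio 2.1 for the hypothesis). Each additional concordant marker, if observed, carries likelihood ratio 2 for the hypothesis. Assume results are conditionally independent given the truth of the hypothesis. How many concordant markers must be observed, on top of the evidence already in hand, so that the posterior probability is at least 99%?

Prior odds = 0.013/0.987 = 13/987.
Combined Bayes factor of the evidence already in hand = 2.25 × 0.1 × 2.1 = 0.4725.
Odds after that evidence = (13/987) × 0.4725 = 117/18800.
Target odds = 0.99/0.01 = 99.
Need 2ⁿ ≥ 99 ÷ (117/18800) = 206800/13.
2¹³ = 8192 falls short of 206800/13 but 2¹⁴ = 16384 reaches it, so n = 14.

14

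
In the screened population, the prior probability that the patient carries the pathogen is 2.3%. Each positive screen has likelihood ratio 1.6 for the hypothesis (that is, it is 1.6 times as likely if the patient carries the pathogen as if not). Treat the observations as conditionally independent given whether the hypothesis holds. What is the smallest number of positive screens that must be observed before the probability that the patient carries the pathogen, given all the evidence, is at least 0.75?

11

Prior odds = 0.023/0.977 = 23/977.
Likelihood ratio per positive screen = 1.6.
Target posterior odds = 0.75/0.25 = 3.
Need (23/977) × 1.6ⁿ ≥ 3, i.e. 1.6ⁿ ≥ 2931/23.
1.6¹⁰ ≈109.951 falls short of 2931/23 but 1.6¹¹ ≈175.922 reaches it, so n = 11.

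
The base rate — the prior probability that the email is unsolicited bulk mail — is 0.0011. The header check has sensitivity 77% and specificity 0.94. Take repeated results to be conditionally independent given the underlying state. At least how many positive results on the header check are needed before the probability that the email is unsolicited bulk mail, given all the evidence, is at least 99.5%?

Prior odds = 0.0011/0.9989 = 11/9989.
False-positive rate = 1 − 0.94 = 0.06; likelihood ratio of a positive = 0.77/0.06 = 77/6.
Target posterior odds = 0.995/0.005 = 199.
Require (77/6)ⁿ ≥ 199 ÷ (11/9989) = 1987811/11.
(77/6)⁴ = 35153041/1296 falls short of 1987811/11 but (77/6)⁵ ≈348095 reaches it, so n = 5.

5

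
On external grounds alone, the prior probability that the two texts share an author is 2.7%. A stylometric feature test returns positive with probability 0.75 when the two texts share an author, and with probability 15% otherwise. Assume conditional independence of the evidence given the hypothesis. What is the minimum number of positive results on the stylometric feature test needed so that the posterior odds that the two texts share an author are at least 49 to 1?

Prior odds = 0.027/0.973 = 27/973.
Likelihood ratio of a positive result = 0.75/0.15 = 5.
Target odds = 49.
Need (27/973) × 5ⁿ ≥ 49, i.e. 5ⁿ ≥ 47677/27.
5⁴ = 625 falls short of 47677/27 but 5⁵ = 3125 reaches it, so n = 5.

5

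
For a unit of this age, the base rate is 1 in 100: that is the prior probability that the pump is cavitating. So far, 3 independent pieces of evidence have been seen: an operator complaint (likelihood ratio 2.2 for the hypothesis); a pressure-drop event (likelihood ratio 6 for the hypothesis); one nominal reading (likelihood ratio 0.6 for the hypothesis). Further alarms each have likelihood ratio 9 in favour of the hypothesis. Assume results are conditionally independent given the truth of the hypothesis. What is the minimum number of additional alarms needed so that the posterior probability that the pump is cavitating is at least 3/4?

Prior odds = 0.01/0.99 = 1/99.
Combined Bayes factor of the evidence already in hand = 2.2 × 6 × 0.6 = 7.92.
Odds after that evidence = (1/99) × 7.92 = 0.08.
Target odds = 0.75/0.25 = 3.
Need 9ⁿ ≥ 3 ÷ 0.08 = 37.5.
9¹ = 9 falls short of 37.5 but 9² = 81 reaches it, so n = 2.

2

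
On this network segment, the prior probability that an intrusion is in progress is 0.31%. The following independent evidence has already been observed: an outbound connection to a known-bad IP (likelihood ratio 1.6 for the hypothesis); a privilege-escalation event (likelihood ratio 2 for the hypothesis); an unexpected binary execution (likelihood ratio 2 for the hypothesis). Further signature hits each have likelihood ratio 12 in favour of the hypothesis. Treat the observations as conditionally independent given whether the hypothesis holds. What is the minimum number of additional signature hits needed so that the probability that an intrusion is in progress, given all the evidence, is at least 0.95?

3

Prior odds = 0.0031/0.9969 = 31/9969.
Combined Bayes factor of the evidence already in hand = 1.6 × 2 × 2 = 6.4.
Odds after that evidence = (31/9969) × 6.4 = 992/49845.
Target odds = 0.95/0.05 = 19.
Need 12ⁿ ≥ 19 ÷ (992/49845) = 947055/992.
12² = 144 falls short of 947055/992 but 12³ = 1728 reaches it, so n = 3.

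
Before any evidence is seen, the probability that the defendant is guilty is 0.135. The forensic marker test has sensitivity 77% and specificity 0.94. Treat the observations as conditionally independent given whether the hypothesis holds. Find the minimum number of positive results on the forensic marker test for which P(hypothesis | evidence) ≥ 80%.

2

Prior odds = 0.135/0.865 = 27/173.
False-positive rate = 1 − 0.94 = 0.06; likelihood ratio of a positive = 0.77/0.06 = 77/6.
Target odds: 0.8 ÷ 0.2 = 4.
Require (77/6)ⁿ ≥ 4 ÷ (27/173) = 692/27.
(77/6)¹ = 77/6 falls short of 692/27 but (77/6)² = 5929/36 reaches it, so n = 2.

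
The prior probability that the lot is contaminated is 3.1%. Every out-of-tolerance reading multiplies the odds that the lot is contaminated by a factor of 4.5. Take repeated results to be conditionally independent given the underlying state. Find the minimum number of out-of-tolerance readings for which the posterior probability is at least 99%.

Prior odds: 0.031 ÷ 0.969 = 31/969.
Likelihood ratio per out-of-tolerance reading = 4.5.
Target odds: 0.99 ÷ 0.01 = 99.
Need (31/969) × 4.5ⁿ ≥ 99, i.e. 4.5ⁿ ≥ 95931/31.
4.5⁵ = 1845.28125 falls short of 95931/31 but 4.5⁶ = 8303.765625 reaches it, so n = 6.

6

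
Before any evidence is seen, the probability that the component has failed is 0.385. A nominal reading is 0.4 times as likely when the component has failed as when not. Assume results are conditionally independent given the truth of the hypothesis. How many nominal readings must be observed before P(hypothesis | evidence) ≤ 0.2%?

Prior odds = 0.385/0.615 = 77/123.
Likelihood ratio per nominal reading = 0.4.
Target odds: 0.002 ÷ 0.998 = 1/499.
Require 0.4ⁿ ≤ 1/499 ÷ (77/123) = 123/38423.
0.4⁶ = 64/15625 is still above 123/38423 but 0.4⁷ = 128/78125 is at or below it, so n = 7.

7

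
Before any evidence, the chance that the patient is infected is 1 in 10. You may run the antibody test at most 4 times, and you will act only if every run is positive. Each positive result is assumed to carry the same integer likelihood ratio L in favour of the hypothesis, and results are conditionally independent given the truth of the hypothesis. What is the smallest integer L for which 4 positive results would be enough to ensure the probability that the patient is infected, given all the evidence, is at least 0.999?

10

Prior odds = 0.1/0.9 = 1/9.
Target odds = 0.999/0.001 = 999.
Need L⁴ ≥ 999 ÷ (1/9) = 8991.
9⁴ = 6561 < 8991 ≤ 10000 = 10⁴, so L = 10.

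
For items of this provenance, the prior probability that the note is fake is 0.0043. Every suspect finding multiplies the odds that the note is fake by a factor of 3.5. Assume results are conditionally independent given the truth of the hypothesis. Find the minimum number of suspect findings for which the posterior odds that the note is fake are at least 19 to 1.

7

Prior odds: 0.0043 ÷ 0.9957 = 43/9957.
Likelihood ratio per suspect finding = 3.5.
Target odds = 19.
Require 3.5ⁿ ≥ 19 ÷ (43/9957) = 189183/43.
3.5⁶ = 1838.265625 falls short of 189183/43 but 3.5⁷ = 823543/128 reaches it, so n = 7.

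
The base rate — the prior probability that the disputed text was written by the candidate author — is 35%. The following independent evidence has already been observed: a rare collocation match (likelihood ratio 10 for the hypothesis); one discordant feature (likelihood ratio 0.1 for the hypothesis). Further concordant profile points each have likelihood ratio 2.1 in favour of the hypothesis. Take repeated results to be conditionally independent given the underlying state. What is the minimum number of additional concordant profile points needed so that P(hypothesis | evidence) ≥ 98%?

7

Prior odds = 0.35/0.65 = 7/13.
Combined Bayes factor of the evidence already in hand = 10 × 0.1 = 1.
Odds after that evidence = (7/13) × 1 = 7/13.
Target odds = 0.98/0.02 = 49.
Need 2.1ⁿ ≥ 49 ÷ (7/13) = 91.
2.1⁶ = 85766121/1000000 falls short of 91 but 2.1⁷ ≈180.109 reaches it, so n = 7.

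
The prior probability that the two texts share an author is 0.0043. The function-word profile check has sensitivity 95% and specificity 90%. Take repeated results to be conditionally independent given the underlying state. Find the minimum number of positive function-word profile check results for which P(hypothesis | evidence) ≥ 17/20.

Prior odds = 0.0043/0.9957 = 43/9957.
False-positive rate = 1 − 0.9 = 0.1; likelihood ratio of a positive = 0.95/0.1 = 9.5.
Target odds: 0.85 ÷ 0.15 = 17/3.
Need (43/9957) × 9.5ⁿ ≥ 17/3, i.e. 9.5ⁿ ≥ 56423/43.
9.5³ = 857.375 falls short of 56423/43 but 9.5⁴ = 8145.0625 reaches it, so n = 4.

4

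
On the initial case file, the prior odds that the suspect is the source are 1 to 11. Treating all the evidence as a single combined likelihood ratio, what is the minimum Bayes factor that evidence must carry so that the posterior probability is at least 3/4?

33

Prior odds = 1/11.
Target odds = 0.75/0.25 = 3.
Required Bayes factor = 3 ÷ (1/11) = 33.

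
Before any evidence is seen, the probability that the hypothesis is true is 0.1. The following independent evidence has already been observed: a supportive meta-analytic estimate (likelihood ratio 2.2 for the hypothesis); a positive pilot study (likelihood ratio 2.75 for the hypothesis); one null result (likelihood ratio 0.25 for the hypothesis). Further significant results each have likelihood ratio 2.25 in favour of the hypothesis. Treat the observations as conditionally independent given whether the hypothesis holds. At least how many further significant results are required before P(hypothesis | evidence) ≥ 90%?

Prior odds = 0.1/0.9 = 1/9.
Combined Bayes factor of the evidence already in hand = 2.2 × 2.75 × 0.25 = 1.5125.
Odds after that evidence = (1/9) × 1.5125 = 121/720.
Target odds = 0.9/0.1 = 9.
Need 2.25ⁿ ≥ 9 ÷ (121/720) = 6480/121.
2.25⁴ = 25.62890625 falls short of 6480/121 but 2.25⁵ = 59049/1024 reaches it, so n = 5.

5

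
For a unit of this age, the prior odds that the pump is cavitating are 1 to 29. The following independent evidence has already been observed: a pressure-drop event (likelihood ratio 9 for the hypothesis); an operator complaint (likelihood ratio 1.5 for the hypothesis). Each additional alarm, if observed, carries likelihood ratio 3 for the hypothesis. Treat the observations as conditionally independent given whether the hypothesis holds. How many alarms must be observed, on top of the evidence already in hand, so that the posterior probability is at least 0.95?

4

Prior odds = 1/29.
Combined Bayes factor of the evidence already in hand = 9 × 1.5 = 13.5.
Odds after that evidence = (1/29) × 13.5 = 27/58.
Target odds = 0.95/0.05 = 19.
Need 3ⁿ ≥ 19 ÷ (27/58) = 1102/27.
3³ = 27 falls short of 1102/27 but 3⁴ = 81 reaches it, so n = 4.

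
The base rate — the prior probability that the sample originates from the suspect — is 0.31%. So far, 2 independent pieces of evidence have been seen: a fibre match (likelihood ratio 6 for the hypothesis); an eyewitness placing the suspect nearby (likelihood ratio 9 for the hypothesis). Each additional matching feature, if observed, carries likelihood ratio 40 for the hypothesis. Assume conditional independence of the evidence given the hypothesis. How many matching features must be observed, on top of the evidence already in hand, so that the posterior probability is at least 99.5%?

2

Prior odds = 0.0031/0.9969 = 31/9969.
Combined Bayes factor of the evidence already in hand = 6 × 9 = 54.
Odds after that evidence = (31/9969) × 54 = 558/3323.
Target odds = 0.995/0.005 = 199.
Need 40ⁿ ≥ 199 ÷ (558/3323) = 661277/558.
40¹ = 40 falls short of 661277/558 but 40² = 1600 reaches it, so n = 2.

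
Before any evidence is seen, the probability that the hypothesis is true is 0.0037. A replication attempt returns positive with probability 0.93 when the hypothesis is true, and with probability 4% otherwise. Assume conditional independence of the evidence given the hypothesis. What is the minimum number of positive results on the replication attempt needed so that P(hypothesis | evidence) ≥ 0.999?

4

Prior odds = 0.0037/0.9963 = 37/9963.
Likelihood ratio of a positive result = 0.93/0.04 = 23.25.
Target posterior odds = 0.999/0.001 = 999.
Need (37/9963) × 23.25ⁿ ≥ 999, i.e. 23.25ⁿ ≥ 269001.
23.25³ = 804357/64 falls short of 269001 but 23.25⁴ = 74805201/256 reaches it, so n = 4.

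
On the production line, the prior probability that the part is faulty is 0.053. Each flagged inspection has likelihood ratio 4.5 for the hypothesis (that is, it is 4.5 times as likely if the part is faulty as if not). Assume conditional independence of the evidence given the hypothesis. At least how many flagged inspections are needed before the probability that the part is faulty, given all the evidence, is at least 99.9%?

7

Prior odds = 0.053/0.947 = 53/947.
Likelihood ratio per flagged inspection = 4.5.
Target posterior odds = 0.999/0.001 = 999.
Need (53/947) × 4.5ⁿ ≥ 999, i.e. 4.5ⁿ ≥ 946053/53.
4.5⁶ = 8303.765625 falls short of 946053/53 but 4.5⁷ = 4782969/128 reaches it, so n = 7.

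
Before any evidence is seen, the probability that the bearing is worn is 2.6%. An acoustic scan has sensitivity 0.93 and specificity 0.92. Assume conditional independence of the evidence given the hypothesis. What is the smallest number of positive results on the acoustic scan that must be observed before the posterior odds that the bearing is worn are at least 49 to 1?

4

Prior odds = 0.026/0.974 = 13/487.
False-positive rate = 1 − 0.92 = 0.08; likelihood ratio of a positive = 0.93/0.08 = 11.625.
Target odds = 49.
Need (13/487) × 11.625ⁿ ≥ 49, i.e. 11.625ⁿ ≥ 23863/13.
11.625³ = 804357/512 falls short of 23863/13 but 11.625⁴ = 74805201/4096 reaches it, so n = 4.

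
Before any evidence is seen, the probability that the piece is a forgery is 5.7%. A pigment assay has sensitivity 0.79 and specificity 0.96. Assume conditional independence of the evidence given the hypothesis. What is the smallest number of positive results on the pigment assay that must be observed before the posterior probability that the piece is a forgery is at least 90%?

2

Prior odds: 0.057 ÷ 0.943 = 57/943.
False-positive rate = 1 − 0.96 = 0.04; likelihood ratio of a positive = 0.79/0.04 = 19.75.
Target odds: 0.9 ÷ 0.1 = 9.
Need (57/943) × 19.75ⁿ ≥ 9, i.e. 19.75ⁿ ≥ 2829/19.
19.75¹ = 19.75 falls short of 2829/19 but 19.75² = 390.0625 reaches it, so n = 2.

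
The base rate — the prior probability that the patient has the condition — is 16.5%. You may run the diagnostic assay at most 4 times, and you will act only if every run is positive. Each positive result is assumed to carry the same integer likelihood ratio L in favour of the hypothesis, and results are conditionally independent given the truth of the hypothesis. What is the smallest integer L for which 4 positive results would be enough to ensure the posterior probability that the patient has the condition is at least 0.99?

5

Prior odds = 0.165/0.835 = 33/167.
Target odds = 0.99/0.01 = 99.
Need L⁴ ≥ 99 ÷ (33/167) = 501.
4⁴ = 256 < 501 ≤ 625 = 5⁴, so L = 5.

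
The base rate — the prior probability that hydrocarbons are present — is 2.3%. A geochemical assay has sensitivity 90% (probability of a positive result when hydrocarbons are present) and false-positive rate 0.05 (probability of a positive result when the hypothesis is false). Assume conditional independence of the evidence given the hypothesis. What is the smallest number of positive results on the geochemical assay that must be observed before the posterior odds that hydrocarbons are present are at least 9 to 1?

3

Prior odds = 0.023/0.977 = 23/977.
Likelihood ratio of a positive result = 0.9/0.05 = 18.
Target odds = 9.
Require 18ⁿ ≥ 9 ÷ (23/977) = 8793/23.
18² = 324 falls short of 8793/23 but 18³ = 5832 reaches it, so n = 3.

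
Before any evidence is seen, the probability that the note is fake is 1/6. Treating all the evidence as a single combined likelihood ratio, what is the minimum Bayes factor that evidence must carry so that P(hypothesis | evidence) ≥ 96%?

Prior odds = (1/6)/(5/6) = 0.2.
Target odds = 0.96/0.04 = 24.
Required Bayes factor = 24 ÷ 0.2 = 120.

120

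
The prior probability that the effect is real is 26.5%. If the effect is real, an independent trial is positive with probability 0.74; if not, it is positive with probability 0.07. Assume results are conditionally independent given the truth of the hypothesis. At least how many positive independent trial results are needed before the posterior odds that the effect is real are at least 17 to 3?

Prior odds = 0.265/0.735 = 53/147.
Likelihood ratio of a positive = 0.74/0.07 = 74/7.
Target odds = 17/3.
Require (74/7)ⁿ ≥ 17/3 ÷ (53/147) = 833/53.
(74/7)¹ = 74/7 falls short of 833/53 but (74/7)² = 5476/49 reaches it, so n = 2.

2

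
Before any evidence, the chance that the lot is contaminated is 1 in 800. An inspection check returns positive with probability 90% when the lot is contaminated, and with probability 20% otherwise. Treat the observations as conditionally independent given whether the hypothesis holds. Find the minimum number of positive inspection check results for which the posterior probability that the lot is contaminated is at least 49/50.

8

Prior odds = 0.00125/0.99875 = 1/799.
Likelihood ratio of a positive result = 0.9/0.2 = 4.5.
Target posterior odds = 0.98/0.02 = 49.
Require 4.5ⁿ ≥ 49 ÷ (1/799) = 39151.
4.5⁷ = 4782969/128 falls short of 39151 but 4.5⁸ = 43046721/256 reaches it, so n = 8.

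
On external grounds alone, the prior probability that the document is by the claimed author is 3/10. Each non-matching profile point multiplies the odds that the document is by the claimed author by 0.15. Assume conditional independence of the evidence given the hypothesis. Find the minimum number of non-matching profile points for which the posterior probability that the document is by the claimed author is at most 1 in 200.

Prior odds = 0.3/0.7 = 3/7.
Likelihood ratio per non-matching profile point = 0.15.
Target odds: 0.005 ÷ 0.995 = 1/199.
Need (3/7) × 0.15ⁿ ≤ 1/199, i.e. 0.15ⁿ ≤ 7/597.
0.15² = 0.0225 is still above 7/597 but 0.15³ = 0.003375 is at or below it, so n = 3.

3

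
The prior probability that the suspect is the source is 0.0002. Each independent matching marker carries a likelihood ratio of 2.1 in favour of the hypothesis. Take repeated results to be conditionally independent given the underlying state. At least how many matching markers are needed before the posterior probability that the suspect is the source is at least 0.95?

Prior odds: 0.0002 ÷ 0.9998 = 1/4999.
Likelihood ratio per matching marker = 2.1.
Target odds: 0.95 ÷ 0.05 = 19.
Need (1/4999) × 2.1ⁿ ≥ 19, i.e. 2.1ⁿ ≥ 94981.
2.1¹⁵ ≈68122.3 falls short of 94981 but 2.1¹⁶ ≈143057 reaches it, so n = 16.

16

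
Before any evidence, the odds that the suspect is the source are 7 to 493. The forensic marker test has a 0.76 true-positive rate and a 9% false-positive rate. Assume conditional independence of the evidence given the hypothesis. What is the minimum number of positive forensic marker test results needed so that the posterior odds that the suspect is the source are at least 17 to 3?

Prior odds = 7/493.
Likelihood ratio of a positive result = 0.76/0.09 = 76/9.
Target odds = 17/3.
Require (76/9)ⁿ ≥ 17/3 ÷ (7/493) = 8381/21.
(76/9)² = 5776/81 falls short of 8381/21 but (76/9)³ = 438976/729 reaches it, so n = 3.

3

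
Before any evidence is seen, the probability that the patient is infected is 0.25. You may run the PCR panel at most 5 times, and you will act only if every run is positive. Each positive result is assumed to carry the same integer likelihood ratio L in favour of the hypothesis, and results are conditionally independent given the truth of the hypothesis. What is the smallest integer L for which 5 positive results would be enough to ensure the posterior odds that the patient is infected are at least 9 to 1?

2

Prior odds = 0.25/0.75 = 1/3.
Target odds = 9.
Need L⁵ ≥ 9 ÷ (1/3) = 27.
1⁵ = 1 < 27 ≤ 32 = 2⁵, so L = 2.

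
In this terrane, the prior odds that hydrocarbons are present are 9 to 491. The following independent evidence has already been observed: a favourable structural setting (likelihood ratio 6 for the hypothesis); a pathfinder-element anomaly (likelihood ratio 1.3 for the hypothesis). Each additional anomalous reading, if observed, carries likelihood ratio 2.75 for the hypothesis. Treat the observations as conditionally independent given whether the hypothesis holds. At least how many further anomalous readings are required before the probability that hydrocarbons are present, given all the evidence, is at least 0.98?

6

Prior odds = 9/491.
Combined Bayes factor of the evidence already in hand = 6 × 1.3 = 7.8.
Odds after that evidence = (9/491) × 7.8 = 351/2455.
Target odds = 0.98/0.02 = 49.
Need 2.75ⁿ ≥ 49 ÷ (351/2455) = 120295/351.
2.75⁵ = 161051/1024 falls short of 120295/351 but 2.75⁶ = 1771561/4096 reaches it, so n = 6.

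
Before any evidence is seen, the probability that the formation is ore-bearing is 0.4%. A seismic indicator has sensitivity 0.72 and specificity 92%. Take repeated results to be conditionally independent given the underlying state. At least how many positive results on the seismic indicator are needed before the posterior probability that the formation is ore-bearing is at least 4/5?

4

Prior odds = 0.004/0.996 = 1/249.
False-positive rate = 1 − 0.92 = 0.08; likelihood ratio of a positive = 0.72/0.08 = 9.
Target odds: 0.8 ÷ 0.2 = 4.
Need (1/249) × 9ⁿ ≥ 4, i.e. 9ⁿ ≥ 996.
9³ = 729 falls short of 996 but 9⁴ = 6561 reaches it, so n = 4.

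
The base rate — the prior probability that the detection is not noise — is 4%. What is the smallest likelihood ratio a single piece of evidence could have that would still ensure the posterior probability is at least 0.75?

72

Prior odds = 0.04/0.96 = 1/24.
Target odds = 0.75/0.25 = 3.
Required Bayes factor = 3 ÷ (1/24) = 72.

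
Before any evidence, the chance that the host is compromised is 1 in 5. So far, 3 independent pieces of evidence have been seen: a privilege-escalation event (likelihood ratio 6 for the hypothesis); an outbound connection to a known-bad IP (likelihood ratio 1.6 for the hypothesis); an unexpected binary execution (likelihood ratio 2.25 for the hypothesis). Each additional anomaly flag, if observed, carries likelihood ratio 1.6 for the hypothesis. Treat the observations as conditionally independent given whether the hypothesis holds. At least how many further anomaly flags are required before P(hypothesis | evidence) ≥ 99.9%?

12

Prior odds = 0.2/0.8 = 0.25.
Combined Bayes factor of the evidence already in hand = 6 × 1.6 × 2.25 = 21.6.
Odds after that evidence = 0.25 × 21.6 = 5.4.
Target odds = 0.999/0.001 = 999.
Need 1.6ⁿ ≥ 999 ÷ 5.4 = 185.
1.6¹¹ ≈175.922 falls short of 185 but 1.6¹² ≈281.475 reaches it, so n = 12.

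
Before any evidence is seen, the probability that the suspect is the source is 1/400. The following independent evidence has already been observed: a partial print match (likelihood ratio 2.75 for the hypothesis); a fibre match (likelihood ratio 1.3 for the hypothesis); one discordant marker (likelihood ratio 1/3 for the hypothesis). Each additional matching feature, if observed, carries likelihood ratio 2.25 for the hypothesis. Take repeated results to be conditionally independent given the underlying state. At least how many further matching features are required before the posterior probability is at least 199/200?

Prior odds = 0.0025/0.9975 = 1/399.
Combined Bayes factor of the evidence already in hand = 2.75 × 1.3 × (1/3) = 143/120.
Odds after that evidence = (1/399) × 143/120 = 143/47880.
Target odds = 0.995/0.005 = 199.
Need 2.25ⁿ ≥ 199 ÷ (143/47880) = 9528120/143.
2.25¹³ ≈37876.8 falls short of 9528120/143 but 2.25¹⁴ ≈85222.7 reaches it, so n = 14.

14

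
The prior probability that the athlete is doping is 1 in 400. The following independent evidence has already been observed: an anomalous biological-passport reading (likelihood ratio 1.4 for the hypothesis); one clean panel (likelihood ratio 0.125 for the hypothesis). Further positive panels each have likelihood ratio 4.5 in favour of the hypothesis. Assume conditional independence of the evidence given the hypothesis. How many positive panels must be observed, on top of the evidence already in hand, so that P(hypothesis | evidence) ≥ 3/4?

Prior odds = 0.0025/0.9975 = 1/399.
Combined Bayes factor of the evidence already in hand = 1.4 × 0.125 = 0.175.
Odds after that evidence = (1/399) × 0.175 = 1/2280.
Target odds = 0.75/0.25 = 3.
Need 4.5ⁿ ≥ 3 ÷ (1/2280) = 6840.
4.5⁵ = 1845.28125 falls short of 6840 but 4.5⁶ = 8303.765625 reaches it, so n = 6.

6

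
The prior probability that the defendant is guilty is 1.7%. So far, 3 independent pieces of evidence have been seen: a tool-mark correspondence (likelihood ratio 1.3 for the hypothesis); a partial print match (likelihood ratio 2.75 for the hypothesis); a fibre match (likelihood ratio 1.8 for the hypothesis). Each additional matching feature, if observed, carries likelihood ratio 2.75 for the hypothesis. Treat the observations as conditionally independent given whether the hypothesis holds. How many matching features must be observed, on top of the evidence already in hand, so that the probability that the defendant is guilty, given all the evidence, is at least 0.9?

Prior odds = 0.017/0.983 = 17/983.
Combined Bayes factor of the evidence already in hand = 1.3 × 2.75 × 1.8 = 6.435.
Odds after that evidence = (17/983) × 6.435 = 21879/196600.
Target odds = 0.9/0.1 = 9.
Need 2.75ⁿ ≥ 9 ÷ (21879/196600) = 196600/2431.
2.75⁴ = 57.19140625 falls short of 196600/2431 but 2.75⁵ = 161051/1024 reaches it, so n = 5.

5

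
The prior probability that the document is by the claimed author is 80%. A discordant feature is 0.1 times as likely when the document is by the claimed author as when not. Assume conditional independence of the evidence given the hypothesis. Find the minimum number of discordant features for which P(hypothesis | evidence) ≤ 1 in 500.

Prior odds = 0.8/0.2 = 4.
Likelihood ratio per discordant feature = 0.1.
Target posterior odds = 0.002/0.998 = 1/499.
Require 0.1ⁿ ≤ 1/499 ÷ 4 = 1/1996.
0.1³ = 0.001 is still above 1/1996 but 0.1⁴ = 0.0001 is at or below it, so n = 4.

4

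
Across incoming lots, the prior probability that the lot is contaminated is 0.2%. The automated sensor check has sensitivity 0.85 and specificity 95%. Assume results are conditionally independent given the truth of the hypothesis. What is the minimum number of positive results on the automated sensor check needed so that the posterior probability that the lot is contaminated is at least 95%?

4

Prior odds: 0.002 ÷ 0.998 = 1/499.
False-positive rate = 1 − 0.95 = 0.05; likelihood ratio of a positive = 0.85/0.05 = 17.
Target odds: 0.95 ÷ 0.05 = 19.
Require 17ⁿ ≥ 19 ÷ (1/499) = 9481.
17³ = 4913 falls short of 9481 but 17⁴ = 83521 reaches it, so n = 4.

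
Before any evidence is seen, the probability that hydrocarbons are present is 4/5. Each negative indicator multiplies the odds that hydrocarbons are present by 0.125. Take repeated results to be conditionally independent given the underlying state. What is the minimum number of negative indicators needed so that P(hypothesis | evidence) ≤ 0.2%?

4

Prior odds = 0.8/0.2 = 4.
Likelihood ratio per negative indicator = 0.125.
Target odds: 0.002 ÷ 0.998 = 1/499.
Need 4 × 0.125ⁿ ≤ 1/499, i.e. 0.125ⁿ ≤ 1/1996.
0.125³ = 0.001953125 is still above 1/1996 but 0.125⁴ = 1/4096 is at or below it, so n = 4.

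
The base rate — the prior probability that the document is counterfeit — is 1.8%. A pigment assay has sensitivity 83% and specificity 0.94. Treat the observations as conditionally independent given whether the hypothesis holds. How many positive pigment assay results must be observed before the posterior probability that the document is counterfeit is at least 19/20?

Prior odds: 0.018 ÷ 0.982 = 9/491.
False-positive rate = 1 − 0.94 = 0.06; likelihood ratio of a positive = 0.83/0.06 = 83/6.
Target odds: 0.95 ÷ 0.05 = 19.
Need (9/491) × (83/6)ⁿ ≥ 19, i.e. (83/6)ⁿ ≥ 9329/9.
(83/6)² = 6889/36 falls short of 9329/9 but (83/6)³ = 571787/216 reaches it, so n = 3.

3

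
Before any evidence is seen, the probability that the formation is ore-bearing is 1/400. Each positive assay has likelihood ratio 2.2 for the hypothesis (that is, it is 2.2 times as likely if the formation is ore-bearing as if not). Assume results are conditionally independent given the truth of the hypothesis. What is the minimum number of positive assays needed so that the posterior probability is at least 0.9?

Prior odds = 0.0025/0.9975 = 1/399.
Likelihood ratio per positive assay = 2.2.
Target odds: 0.9 ÷ 0.1 = 9.
Need (1/399) × 2.2ⁿ ≥ 9, i.e. 2.2ⁿ ≥ 3591.
2.2¹⁰ ≈2655.99 falls short of 3591 but 2.2¹¹ ≈5843.18 reaches it, so n = 11.

11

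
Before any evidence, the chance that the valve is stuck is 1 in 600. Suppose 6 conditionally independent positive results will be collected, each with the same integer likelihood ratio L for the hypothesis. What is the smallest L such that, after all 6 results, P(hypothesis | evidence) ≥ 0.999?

10

Prior odds = (1/600)/(599/600) = 1/599.
Target odds = 0.999/0.001 = 999.
Need L⁶ ≥ 999 ÷ (1/599) = 598401.
9⁶ = 531441 < 598401 ≤ 1000000 = 10⁶, so L = 10.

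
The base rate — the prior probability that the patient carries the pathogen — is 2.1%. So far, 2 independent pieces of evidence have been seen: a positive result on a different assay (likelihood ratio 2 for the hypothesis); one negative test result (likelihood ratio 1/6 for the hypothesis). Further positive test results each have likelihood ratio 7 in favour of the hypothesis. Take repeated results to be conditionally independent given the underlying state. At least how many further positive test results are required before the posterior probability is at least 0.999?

7

Prior odds = 0.021/0.979 = 21/979.
Combined Bayes factor of the evidence already in hand = 2 × (1/6) = 1/3.
Odds after that evidence = (21/979) × 1/3 = 7/979.
Target odds = 0.999/0.001 = 999.
Need 7ⁿ ≥ 999 ÷ (7/979) = 978021/7.
7⁶ = 117649 falls short of 978021/7 but 7⁷ = 823543 reaches it, so n = 7.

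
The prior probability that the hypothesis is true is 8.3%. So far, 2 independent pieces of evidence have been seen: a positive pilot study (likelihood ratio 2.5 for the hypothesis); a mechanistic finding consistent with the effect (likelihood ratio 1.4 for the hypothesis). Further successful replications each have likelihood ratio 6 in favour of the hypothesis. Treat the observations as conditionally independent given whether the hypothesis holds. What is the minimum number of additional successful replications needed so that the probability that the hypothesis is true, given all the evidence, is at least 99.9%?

5

Prior odds = 0.083/0.917 = 83/917.
Combined Bayes factor of the evidence already in hand = 2.5 × 1.4 = 3.5.
Odds after that evidence = (83/917) × 3.5 = 83/262.
Target odds = 0.999/0.001 = 999.
Need 6ⁿ ≥ 999 ÷ (83/262) = 261738/83.
6⁴ = 1296 falls short of 261738/83 but 6⁵ = 7776 reaches it, so n = 5.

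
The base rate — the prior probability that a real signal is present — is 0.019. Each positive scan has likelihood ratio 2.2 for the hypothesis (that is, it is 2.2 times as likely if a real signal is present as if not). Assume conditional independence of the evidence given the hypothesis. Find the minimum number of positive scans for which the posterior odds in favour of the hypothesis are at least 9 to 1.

8

Prior odds = 0.019/0.981 = 19/981.
Likelihood ratio per positive scan = 2.2.
Target odds = 9.
Require 2.2ⁿ ≥ 9 ÷ (19/981) = 8829/19.
2.2⁷ = 19487171/78125 falls short of 8829/19 but 2.2⁸ = 214358881/390625 reaches it, so n = 8.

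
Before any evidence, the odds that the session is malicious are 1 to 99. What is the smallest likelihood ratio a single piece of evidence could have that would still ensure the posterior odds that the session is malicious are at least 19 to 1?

Prior odds = 1/99.
Target odds = 19.
Required Bayes factor = 19 ÷ (1/99) = 1881.

1881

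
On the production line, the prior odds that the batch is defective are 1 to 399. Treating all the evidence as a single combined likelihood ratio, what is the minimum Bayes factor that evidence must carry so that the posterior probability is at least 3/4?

Prior odds = 1/399.
Target odds = 0.75/0.25 = 3.
Required Bayes factor = 3 ÷ (1/399) = 1197.

1197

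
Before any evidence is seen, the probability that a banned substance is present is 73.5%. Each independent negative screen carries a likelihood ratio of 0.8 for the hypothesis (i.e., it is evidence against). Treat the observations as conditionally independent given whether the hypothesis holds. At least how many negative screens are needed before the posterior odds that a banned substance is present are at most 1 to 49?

23

Prior odds = 0.735/0.265 = 147/53.
Likelihood ratio per negative screen = 0.8.
Target odds = 1/49.
Require 0.8ⁿ ≤ 1/49 ÷ (147/53) = 53/7203.
0.8²² ≈0.0073787 is still above 53/7203 but 0.8²³ ≈0.00590296 is at or below it, so n = 23.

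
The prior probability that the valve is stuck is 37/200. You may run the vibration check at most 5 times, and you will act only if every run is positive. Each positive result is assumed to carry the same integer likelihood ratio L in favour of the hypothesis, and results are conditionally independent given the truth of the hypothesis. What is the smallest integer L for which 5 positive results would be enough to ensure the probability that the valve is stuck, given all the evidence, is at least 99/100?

4

Prior odds = 0.185/0.815 = 37/163.
Target odds = 0.99/0.01 = 99.
Need L⁵ ≥ 99 ÷ (37/163) = 16137/37.
3⁵ = 243 < 16137/37 ≤ 1024 = 4⁵, so L = 4.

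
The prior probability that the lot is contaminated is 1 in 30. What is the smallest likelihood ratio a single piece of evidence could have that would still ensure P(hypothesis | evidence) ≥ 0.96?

696

Prior odds = (1/30)/(29/30) = 1/29.
Target odds = 0.96/0.04 = 24.
Required Bayes factor = 24 ÷ (1/29) = 696.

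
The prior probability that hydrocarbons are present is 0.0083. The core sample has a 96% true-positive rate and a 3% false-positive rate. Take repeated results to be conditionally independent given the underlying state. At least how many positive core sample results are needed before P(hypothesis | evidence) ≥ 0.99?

3

Prior odds = 0.0083/0.9917 = 83/9917.
Likelihood ratio of a positive result = 0.96/0.03 = 32.
Target odds: 0.99 ÷ 0.01 = 99.
Need (83/9917) × 32ⁿ ≥ 99, i.e. 32ⁿ ≥ 981783/83.
32² = 1024 falls short of 981783/83 but 32³ = 32768 reaches it, so n = 3.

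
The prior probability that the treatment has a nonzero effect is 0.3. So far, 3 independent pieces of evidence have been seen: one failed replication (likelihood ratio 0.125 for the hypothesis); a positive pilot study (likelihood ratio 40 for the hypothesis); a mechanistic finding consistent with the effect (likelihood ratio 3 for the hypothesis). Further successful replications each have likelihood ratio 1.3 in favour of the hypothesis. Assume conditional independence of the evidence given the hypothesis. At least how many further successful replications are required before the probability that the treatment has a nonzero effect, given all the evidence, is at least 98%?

8

Prior odds = 0.3/0.7 = 3/7.
Combined Bayes factor of the evidence already in hand = 0.125 × 40 × 3 = 15.
Odds after that evidence = (3/7) × 15 = 45/7.
Target odds = 0.98/0.02 = 49.
Need 1.3ⁿ ≥ 49 ÷ (45/7) = 343/45.
1.3⁷ = 62748517/10000000 falls short of 343/45 but 1.3⁸ = 815730721/100000000 reaches it, so n = 8.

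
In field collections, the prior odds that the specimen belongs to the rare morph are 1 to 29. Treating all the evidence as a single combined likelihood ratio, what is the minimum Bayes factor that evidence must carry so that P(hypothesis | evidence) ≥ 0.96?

696

Prior odds = 1/29.
Target odds = 0.96/0.04 = 24.
Required Bayes factor = 24 ÷ (1/29) = 696.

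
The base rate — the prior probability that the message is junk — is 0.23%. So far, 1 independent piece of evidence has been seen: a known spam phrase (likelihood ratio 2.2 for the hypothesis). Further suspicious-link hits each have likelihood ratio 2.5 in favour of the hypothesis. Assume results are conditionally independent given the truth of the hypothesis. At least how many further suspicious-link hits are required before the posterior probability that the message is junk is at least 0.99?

11

Prior odds = 0.0023/0.9977 = 23/9977.
Bayes factor of the evidence already in hand = 2.2.
Odds after that evidence = (23/9977) × 2.2 = 23/4535.
Target odds = 0.99/0.01 = 99.
Need 2.5ⁿ ≥ 99 ÷ (23/4535) = 448965/23.
2.5¹⁰ = 9765625/1024 falls short of 448965/23 but 2.5¹¹ = 48828125/2048 reaches it, so n = 11.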